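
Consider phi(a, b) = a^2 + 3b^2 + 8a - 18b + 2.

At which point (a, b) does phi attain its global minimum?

(-4, 3)

phi(a,b) separates as P(a) + Q(b) + 2, so its minimum is min P + min Q + 2.
P'(a) = 2a + 8 vanishes at a ∈ {-4}; Q'(b) = 6b - 18 vanishes at b ∈ {3}.
Local minima of P (where P''>0): P(-4)=-16. Local minima of Q: Q(3)=-27.
So the global minimum of phi is P(-4) + Q(3) + 2 = -16 − 27 + 2 = -41, attained at (-4, 3).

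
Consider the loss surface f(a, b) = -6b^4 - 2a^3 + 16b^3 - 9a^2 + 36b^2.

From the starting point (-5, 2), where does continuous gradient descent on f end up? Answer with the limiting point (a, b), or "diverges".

(-3, 0)

f is separable, so gradient descent decouples: a follows -∂f/∂a, b follows -∂f/∂b.
∂f/∂a = -6a(a + 3); at a=-5 this is -60, so a increases.
∂f/∂b = -24b(b - 3)(b + 1); at b=2 this is 144, so b decreases.
a converges to its nearest critical value -3 (a local min of the a-part); b converges to 0. The iterate converges to (-3, 0).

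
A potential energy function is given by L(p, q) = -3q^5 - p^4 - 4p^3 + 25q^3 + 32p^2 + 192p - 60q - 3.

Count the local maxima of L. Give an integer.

L separates as a function of p plus a function of q, so ∇L=0 decouples.
∂L/∂p = -4(p - 4)(p + 3)(p + 4) = 0 at p ∈ {-4, -3, 4}; ∂L/∂q = -15(q - 2)(q - 1)(q + 1)(q + 2) = 0 at q ∈ {-2, -1, 1, 2}.
The Hessian is diagonal: diag(L_pp, L_qq). Second derivatives: L_pp(-4)=-32, L_pp(-3)=28, L_pp(4)=-224; L_qq(-2)=180, L_qq(-1)=-90, L_qq(1)=90, L_qq(2)=-180.
Local maxima occur where both diagonal entries negative: (-4, -1), (-4, 2), (4, -1), (4, 2). Count: 4.

4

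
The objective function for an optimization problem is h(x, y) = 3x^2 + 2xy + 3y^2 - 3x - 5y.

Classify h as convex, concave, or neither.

h is quadratic, so its Hessian is the constant matrix H = [[6, 2], [2, 6]].
det(H) = 32, tr(H) = 12.
det(H) > 0 and tr(H) > 0, so H is positive definite everywhere: convex.

convex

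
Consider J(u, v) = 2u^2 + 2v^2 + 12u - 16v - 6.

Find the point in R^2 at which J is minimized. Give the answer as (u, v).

(-3, 4)

J(u,v) separates as P(u) + Q(v) − 6, so its minimum is min P + min Q − 6.
P'(u) = 4u + 12 vanishes at u ∈ {-3}; Q'(v) = 4v - 16 vanishes at v ∈ {4}.
Local minima of P (where P''>0): P(-3)=-18. Local minima of Q: Q(4)=-32.
So the global minimum of J is P(-3) + Q(4) − 6 = -18 − 32 − 6 = -56, attained at (-3, 4).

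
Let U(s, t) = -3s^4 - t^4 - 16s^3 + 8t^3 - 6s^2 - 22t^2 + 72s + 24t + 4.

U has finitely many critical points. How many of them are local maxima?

U separates as a function of s plus a function of t, so ∇U=0 decouples.
∂U/∂s = -12(s - 1)(s + 2)(s + 3) = 0 at s ∈ {-3, -2, 1}; ∂U/∂t = -4(t - 3)(t - 2)(t - 1) = 0 at t ∈ {1, 2, 3}.
The Hessian is diagonal: diag(U_ss, U_tt). Second derivatives: U_ss(-3)=-48, U_ss(-2)=36, U_ss(1)=-144; U_tt(1)=-8, U_tt(2)=4, U_tt(3)=-8.
Local maxima occur where both diagonal entries negative: (-3, 1), (-3, 3), (1, 1), (1, 3). Count: 4.

4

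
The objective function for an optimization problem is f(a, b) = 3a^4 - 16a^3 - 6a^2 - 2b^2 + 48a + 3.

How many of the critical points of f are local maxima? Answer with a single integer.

f separates as a function of a plus a function of b, so ∇f=0 decouples.
∂f/∂a = 12(a - 4)(a - 1)(a + 1) = 0 at a ∈ {-1, 1, 4}; ∂f/∂b = -4b = 0 at b ∈ {0}.
The Hessian is diagonal: diag(f_aa, f_bb). Second derivatives: f_aa(-1)=120, f_aa(1)=-72, f_aa(4)=180; f_bb(0)=-4.
Local maxima occur where both diagonal entries negative: (1, 0). Count: 1.

1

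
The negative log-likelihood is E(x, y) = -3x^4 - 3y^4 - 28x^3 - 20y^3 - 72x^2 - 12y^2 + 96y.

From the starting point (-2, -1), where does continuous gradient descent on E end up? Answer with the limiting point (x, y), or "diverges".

E is separable, so gradient descent decouples: x follows -∂E/∂x, y follows -∂E/∂y.
∂E/∂x = -12x(x + 3)(x + 4); at x=-2 this is 48, so x decreases.
∂E/∂y = -12(y - 1)(y + 2)(y + 4); at y=-1 this is 72, so y decreases.
x converges to its nearest critical value -3 (a local min of the x-part); y converges to -2. The iterate converges to (-3, -2).

(-3, -2)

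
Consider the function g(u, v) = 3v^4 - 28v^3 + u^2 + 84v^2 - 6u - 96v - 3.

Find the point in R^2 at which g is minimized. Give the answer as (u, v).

g(u,v) separates as P(u) + Q(v) − 3, so its minimum is min P + min Q − 3.
P'(u) = 2u - 6 vanishes at u ∈ {3}; Q'(v) = 12(v - 4)(v - 2)(v - 1) vanishes at v ∈ {1, 2, 4}.
Local minima of P (where P''>0): P(3)=-9. Local minima of Q: Q(1)=-37, Q(4)=-64.
So the global minimum of g is P(3) + Q(4) − 3 = -9 − 64 − 3 = -76, attained at (3, 4).

(3, 4)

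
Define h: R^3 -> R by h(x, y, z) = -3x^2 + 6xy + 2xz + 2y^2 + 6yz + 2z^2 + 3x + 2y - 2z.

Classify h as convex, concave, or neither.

neither

h is quadratic, so its Hessian is the constant matrix H = [[-6, 6, 2], [6, 4, 6], [2, 6, 4]].
Leading principal minors: -6, -60, 104.
Neither pattern holds ⇒ H is indefinite ⇒ neither convex nor concave.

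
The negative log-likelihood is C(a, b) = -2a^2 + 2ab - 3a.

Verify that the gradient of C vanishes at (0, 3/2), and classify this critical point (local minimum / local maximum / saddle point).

saddle point

∇C = (-4a + 2b - 3, 2a); substituting (0, 3/2) gives ∇C = (0, 0), so (0, 3/2) is indeed a critical point.
The Hessian of C is constant: H = [[-4, 2], [2, 0]].
det(H) = (-4)·0 − 2² = -4.
Since det(H) < 0, H is indefinite and the critical point is a saddle point.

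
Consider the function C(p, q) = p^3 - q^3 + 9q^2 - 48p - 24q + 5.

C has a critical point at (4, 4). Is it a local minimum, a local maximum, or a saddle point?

saddle point

The mixed partial ∂²C/∂p∂q is 0, so the Hessian at any point is diag(C_pp, C_qq) = diag(6p, 6(-q + 3)).
At (4, 4): H = diag(24, -6).
The eigenvalues have opposite signs, so H is indefinite: a saddle point.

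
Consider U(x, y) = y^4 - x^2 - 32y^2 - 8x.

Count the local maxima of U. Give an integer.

1

U separates as a function of x plus a function of y, so ∇U=0 decouples.
∂U/∂x = -2(x + 4) = 0 at x ∈ {-4}; ∂U/∂y = 4y(y - 4)(y + 4) = 0 at y ∈ {-4, 0, 4}.
The Hessian is diagonal: diag(U_xx, U_yy). Second derivatives: U_xx(-4)=-2; U_yy(-4)=128, U_yy(0)=-64, U_yy(4)=128.
Local maxima occur where both diagonal entries negative: (-4, 0). Count: 1.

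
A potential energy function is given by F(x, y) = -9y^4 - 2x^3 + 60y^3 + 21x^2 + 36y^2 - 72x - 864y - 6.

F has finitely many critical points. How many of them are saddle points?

3

F separates as a function of x plus a function of y, so ∇F=0 decouples.
∂F/∂x = -6(x - 4)(x - 3) = 0 at x ∈ {3, 4}; ∂F/∂y = -36(y - 4)(y - 3)(y + 2) = 0 at y ∈ {-2, 3, 4}.
The Hessian is diagonal: diag(F_xx, F_yy). Second derivatives: F_xx(3)=6, F_xx(4)=-6; F_yy(-2)=-1080, F_yy(3)=180, F_yy(4)=-216.
Saddle points occur where the two diagonal entries have opposite signs: (3, -2), (3, 4), (4, 3). Count: 3.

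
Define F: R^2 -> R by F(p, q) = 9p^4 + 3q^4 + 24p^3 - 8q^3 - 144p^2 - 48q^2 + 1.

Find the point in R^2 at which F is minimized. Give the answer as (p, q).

(-4, 4)

F(p,q) separates as A(p) + B(q) + 1, so its minimum is min A + min B + 1.
A'(p) = 36p(p - 2)(p + 4) vanishes at p ∈ {-4, 0, 2}; B'(q) = 12q(q - 4)(q + 2) vanishes at q ∈ {-2, 0, 4}.
Local minima of A (where A''>0): A(-4)=-1536, A(2)=-240. Local minima of B: B(-2)=-80, B(4)=-512.
So the global minimum of F is A(-4) + B(4) + 1 = -1536 − 512 + 1 = -2047, attained at (-4, 4).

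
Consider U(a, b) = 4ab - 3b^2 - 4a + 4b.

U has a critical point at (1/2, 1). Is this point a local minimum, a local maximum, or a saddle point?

The Hessian of U is constant: H = [[0, 4], [4, -6]].
det(H) = 0·(-6) − 4² = -16.
Since det(H) < 0, H is indefinite and the critical point is a saddle point.

saddle point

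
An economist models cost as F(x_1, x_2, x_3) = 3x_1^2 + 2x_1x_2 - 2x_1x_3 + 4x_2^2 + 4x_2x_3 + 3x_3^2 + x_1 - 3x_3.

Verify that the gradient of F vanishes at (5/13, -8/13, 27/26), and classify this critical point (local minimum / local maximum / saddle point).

∇F = (6x_1 + 2x_2 - 2x_3 + 1, 2x_1 + 8x_2 + 4x_3, -2x_1 + 4x_2 + 6x_3 - 3); substituting (5/13, -8/13, 27/26) gives ∇F = (0, 0, 0), so (5/13, -8/13, 27/26) is indeed a critical point.
The Hessian is constant: H = [[6, 2, -2], [2, 8, 4], [-2, 4, 6]].
Leading principal minors: Δ₁ = 6, Δ₂ = 44, Δ₃ = 104.
All leading minors are positive, so H is positive definite: a local minimum.

local minimum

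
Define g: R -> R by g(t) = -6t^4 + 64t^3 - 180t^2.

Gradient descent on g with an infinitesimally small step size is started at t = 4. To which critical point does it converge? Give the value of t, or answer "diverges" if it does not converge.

g'(t) = -24t(t - 5)(t - 3), so g'(4) = 96.
Gradient descent moves in the -g' direction, i.e. t is decreasing.
The nearest critical point in that direction is t = 3, where g'' = 144 > 0 (a local minimum). The iterate converges there.

3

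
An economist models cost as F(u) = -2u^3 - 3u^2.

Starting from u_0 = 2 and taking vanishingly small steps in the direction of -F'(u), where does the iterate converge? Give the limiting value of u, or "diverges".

F'(u) = -6u(u + 1), so F'(2) = -36.
Gradient descent moves in the -F' direction, i.e. u is increasing.
There is no critical point above u=2, and F' keeps the same sign, so the iterate runs off to +∞.

diverges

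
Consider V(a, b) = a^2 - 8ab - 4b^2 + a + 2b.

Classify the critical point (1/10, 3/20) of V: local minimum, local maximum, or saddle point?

The Hessian of V is constant: H = [[2, -8], [-8, -8]].
det(H) = 2·(-8) − (-8)² = -80.
Since det(H) < 0, H is indefinite and the critical point is a saddle point.

saddle point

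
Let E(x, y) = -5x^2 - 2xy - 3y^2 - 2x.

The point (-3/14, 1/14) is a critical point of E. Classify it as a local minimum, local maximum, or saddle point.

local maximum

The Hessian of E is constant: H = [[-10, -2], [-2, -6]].
det(H) = (-10)·(-6) − (-2)² = 56.
det(H) > 0 and tr(H) = -16 < 0, so H is negative definite and the point is a local maximum.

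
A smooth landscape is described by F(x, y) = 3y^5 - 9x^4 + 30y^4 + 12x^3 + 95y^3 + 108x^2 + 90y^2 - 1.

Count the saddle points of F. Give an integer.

6

F separates as a function of x plus a function of y, so ∇F=0 decouples.
∂F/∂x = -36x(x - 3)(x + 2) = 0 at x ∈ {-2, 0, 3}; ∂F/∂y = 15y(y + 1)(y + 3)(y + 4) = 0 at y ∈ {-4, -3, -1, 0}.
The Hessian is diagonal: diag(F_xx, F_yy). Second derivatives: F_xx(-2)=-360, F_xx(0)=216, F_xx(3)=-540; F_yy(-4)=-180, F_yy(-3)=90, F_yy(-1)=-90, F_yy(0)=180.
Saddle points occur where the two diagonal entries have opposite signs: (-2, -3), (-2, 0), (0, -4), (0, -1), (3, -3), (3, 0). Count: 6.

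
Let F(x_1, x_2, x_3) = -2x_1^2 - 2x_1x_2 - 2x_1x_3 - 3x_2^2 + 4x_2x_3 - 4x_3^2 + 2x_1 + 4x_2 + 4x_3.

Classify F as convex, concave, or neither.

F is quadratic, so its Hessian is the constant matrix H = [[-4, -2, -2], [-2, -6, 4], [-2, 4, -8]].
Leading principal minors: -4, 20, -40.
Signs alternate −, +, − ⇒ H ≺ 0 ⇒ concave.

concave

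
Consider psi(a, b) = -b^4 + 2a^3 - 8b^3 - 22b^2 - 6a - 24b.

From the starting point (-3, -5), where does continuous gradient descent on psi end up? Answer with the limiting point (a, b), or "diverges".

diverges

psi is separable, so gradient descent decouples: a follows -∂psi/∂a, b follows -∂psi/∂b.
∂psi/∂a = 6(a - 1)(a + 1); at a=-3 this is 48, so a decreases.
∂psi/∂b = -4(b + 1)(b + 2)(b + 3); at b=-5 this is 96, so b decreases.
The a-coordinate has no critical point in that direction and runs off to infinity.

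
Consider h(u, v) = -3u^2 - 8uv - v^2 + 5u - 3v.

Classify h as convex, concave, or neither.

h is quadratic, so its Hessian is the constant matrix H = [[-6, -8], [-8, -2]].
det(H) = -52, tr(H) = -8.
det(H) < 0, so H is indefinite: neither convex nor concave.

neither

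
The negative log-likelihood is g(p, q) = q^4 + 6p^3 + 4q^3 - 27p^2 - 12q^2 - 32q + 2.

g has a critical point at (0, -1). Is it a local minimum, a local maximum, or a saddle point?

The mixed partial ∂²g/∂p∂q is 0, so the Hessian at any point is diag(g_pp, g_qq) = diag(18(2p - 3), 12(q^2 + 2q - 2)).
At (0, -1): H = diag(-54, -36).
Both eigenvalues are negative, so H is negative definite: a local maximum.

local maximum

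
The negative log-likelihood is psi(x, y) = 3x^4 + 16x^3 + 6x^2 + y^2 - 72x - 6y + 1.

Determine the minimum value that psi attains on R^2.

psi(x,y) separates as P(x) + Q(y) + 1, so its minimum is min P + min Q + 1.
P'(x) = 12(x - 1)(x + 2)(x + 3) vanishes at x ∈ {-3, -2, 1}; Q'(y) = 2y - 6 vanishes at y ∈ {3}.
Local minima of P (where P''>0): P(-3)=81, P(1)=-47. Local minima of Q: Q(3)=-9.
So the global minimum of psi is P(1) + Q(3) + 1 = -47 − 9 + 1 = -55, attained at (1, 3).

-55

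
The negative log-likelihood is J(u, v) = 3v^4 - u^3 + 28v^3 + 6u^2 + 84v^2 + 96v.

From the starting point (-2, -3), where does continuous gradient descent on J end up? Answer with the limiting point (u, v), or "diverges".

J is separable, so gradient descent decouples: u follows -∂J/∂u, v follows -∂J/∂v.
∂J/∂u = -3u(u - 4); at u=-2 this is -36, so u increases.
∂J/∂v = 12(v + 1)(v + 2)(v + 4); at v=-3 this is 24, so v decreases.
u converges to its nearest critical value 0 (a local min of the u-part); v converges to -4. The iterate converges to (0, -4).

(0, -4)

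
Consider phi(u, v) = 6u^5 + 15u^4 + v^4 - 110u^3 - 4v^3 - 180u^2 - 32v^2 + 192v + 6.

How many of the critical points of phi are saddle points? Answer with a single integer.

phi separates as a function of u plus a function of v, so ∇phi=0 decouples.
∂phi/∂u = 30u(u - 3)(u + 1)(u + 4) = 0 at u ∈ {-4, -1, 0, 3}; ∂phi/∂v = 4(v - 4)(v - 3)(v + 4) = 0 at v ∈ {-4, 3, 4}.
The Hessian is diagonal: diag(phi_uu, phi_vv). Second derivatives: phi_uu(-4)=-2520, phi_uu(-1)=360, phi_uu(0)=-360, phi_uu(3)=2520; phi_vv(-4)=224, phi_vv(3)=-28, phi_vv(4)=32.
Saddle points occur where the two diagonal entries have opposite signs: (-4, -4), (-4, 4), (-1, 3), (0, -4), (0, 4), (3, 3). Count: 6.

6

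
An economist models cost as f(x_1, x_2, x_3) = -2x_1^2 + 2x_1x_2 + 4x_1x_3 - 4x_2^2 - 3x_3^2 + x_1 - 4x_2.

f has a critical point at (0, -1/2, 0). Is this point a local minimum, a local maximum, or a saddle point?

The Hessian is constant: H = [[-4, 2, 4], [2, -8, 0], [4, 0, -6]].
Leading principal minors: Δ₁ = -4, Δ₂ = 28, Δ₃ = -40.
The minors alternate sign starting negative (−, +, −), so H is negative definite: a local maximum.

local maximum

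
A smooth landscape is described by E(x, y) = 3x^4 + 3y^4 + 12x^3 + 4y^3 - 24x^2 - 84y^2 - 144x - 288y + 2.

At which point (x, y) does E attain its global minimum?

E(x,y) separates as P(x) + Q(y) + 2, so its minimum is min P + min Q + 2.
P'(x) = 12(x - 2)(x + 2)(x + 3) vanishes at x ∈ {-3, -2, 2}; Q'(y) = 12(y - 4)(y + 2)(y + 3) vanishes at y ∈ {-3, -2, 4}.
Local minima of P (where P''>0): P(-3)=135, P(2)=-240. Local minima of Q: Q(-3)=243, Q(4)=-1472.
So the global minimum of E is P(2) + Q(4) + 2 = -240 − 1472 + 2 = -1710, attained at (2, 4).

(2, 4)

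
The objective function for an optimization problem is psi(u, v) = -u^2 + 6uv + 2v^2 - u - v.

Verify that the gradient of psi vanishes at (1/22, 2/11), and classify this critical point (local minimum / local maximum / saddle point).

∇psi = (-2u + 6v - 1, 6u + 4v - 1); substituting (1/22, 2/11) gives ∇psi = (0, 0), so (1/22, 2/11) is indeed a critical point.
The Hessian of psi is constant: H = [[-2, 6], [6, 4]].
det(H) = (-2)·4 − 6² = -44.
Since det(H) < 0, H is indefinite and the critical point is a saddle point.

saddle point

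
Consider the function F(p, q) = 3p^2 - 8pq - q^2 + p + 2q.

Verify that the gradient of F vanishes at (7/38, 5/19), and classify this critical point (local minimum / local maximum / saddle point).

saddle point

∇F = (6p - 8q + 1, -8p - 2q + 2); substituting (7/38, 5/19) gives ∇F = (0, 0), so (7/38, 5/19) is indeed a critical point.
The Hessian of F is constant: H = [[6, -8], [-8, -2]].
det(H) = 6·(-2) − (-8)² = -76.
Since det(H) < 0, H is indefinite and the critical point is a saddle point.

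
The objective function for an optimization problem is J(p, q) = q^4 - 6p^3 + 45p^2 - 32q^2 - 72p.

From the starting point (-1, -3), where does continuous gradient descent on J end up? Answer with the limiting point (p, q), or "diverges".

(1, -4)

J is separable, so gradient descent decouples: p follows -∂J/∂p, q follows -∂J/∂q.
∂J/∂p = -18(p - 4)(p - 1); at p=-1 this is -180, so p increases.
∂J/∂q = 4q(q - 4)(q + 4); at q=-3 this is 84, so q decreases.
p converges to its nearest critical value 1 (a local min of the p-part); q converges to -4. The iterate converges to (1, -4).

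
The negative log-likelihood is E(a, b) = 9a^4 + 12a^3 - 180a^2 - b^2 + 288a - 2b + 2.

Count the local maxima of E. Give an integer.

E separates as a function of a plus a function of b, so ∇E=0 decouples.
∂E/∂a = 36(a - 2)(a - 1)(a + 4) = 0 at a ∈ {-4, 1, 2}; ∂E/∂b = -2(b + 1) = 0 at b ∈ {-1}.
The Hessian is diagonal: diag(E_aa, E_bb). Second derivatives: E_aa(-4)=1080, E_aa(1)=-180, E_aa(2)=216; E_bb(-1)=-2.
Local maxima occur where both diagonal entries negative: (1, -1). Count: 1.

1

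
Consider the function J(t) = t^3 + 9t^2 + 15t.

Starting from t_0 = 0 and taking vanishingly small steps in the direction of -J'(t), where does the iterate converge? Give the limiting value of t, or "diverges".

J'(t) = 3(t + 1)(t + 5), so J'(0) = 15.
Gradient descent moves in the -J' direction, i.e. t is decreasing.
The nearest critical point in that direction is t = -1, where J'' = 12 > 0 (a local minimum). The iterate converges there.

-1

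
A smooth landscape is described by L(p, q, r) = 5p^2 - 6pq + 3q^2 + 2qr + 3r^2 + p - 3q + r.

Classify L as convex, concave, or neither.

L is quadratic, so its Hessian is the constant matrix H = [[10, -6, 0], [-6, 6, 2], [0, 2, 6]].
Leading principal minors: 10, 24, 104.
All positive ⇒ H ≻ 0 ⇒ convex.

convex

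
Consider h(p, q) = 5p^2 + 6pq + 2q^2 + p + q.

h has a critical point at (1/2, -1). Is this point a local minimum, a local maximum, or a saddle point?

local minimum

The Hessian of h is constant: H = [[10, 6], [6, 4]].
det(H) = 10·4 − 6² = 4.
det(H) > 0 and tr(H) = 14 > 0, so H is positive definite and the point is a local minimum.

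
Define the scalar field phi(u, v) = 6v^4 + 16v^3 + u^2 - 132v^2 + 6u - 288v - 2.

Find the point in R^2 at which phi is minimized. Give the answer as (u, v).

(-3, 3)

phi(u,v) separates as P(u) + Q(v) − 2, so its minimum is min P + min Q − 2.
P'(u) = 2u + 6 vanishes at u ∈ {-3}; Q'(v) = 24(v - 3)(v + 1)(v + 4) vanishes at v ∈ {-4, -1, 3}.
Local minima of P (where P''>0): P(-3)=-9. Local minima of Q: Q(-4)=-448, Q(3)=-1134.
So the global minimum of phi is P(-3) + Q(3) − 2 = -9 − 1134 − 2 = -1145, attained at (-3, 3).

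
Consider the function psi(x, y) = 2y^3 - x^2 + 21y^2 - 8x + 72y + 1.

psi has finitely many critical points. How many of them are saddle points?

psi separates as a function of x plus a function of y, so ∇psi=0 decouples.
∂psi/∂x = -2(x + 4) = 0 at x ∈ {-4}; ∂psi/∂y = 6(y + 3)(y + 4) = 0 at y ∈ {-4, -3}.
The Hessian is diagonal: diag(psi_xx, psi_yy). Second derivatives: psi_xx(-4)=-2; psi_yy(-4)=-6, psi_yy(-3)=6.
Saddle points occur where the two diagonal entries have opposite signs: (-4, -3). Count: 1.

1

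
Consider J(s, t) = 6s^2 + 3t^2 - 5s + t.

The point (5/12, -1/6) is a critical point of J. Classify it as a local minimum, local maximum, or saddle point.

The Hessian of J is constant: H = [[12, 0], [0, 6]].
det(H) = 12·6 − 0² = 72.
det(H) > 0 and tr(H) = 18 > 0, so H is positive definite and the point is a local minimum.

local minimum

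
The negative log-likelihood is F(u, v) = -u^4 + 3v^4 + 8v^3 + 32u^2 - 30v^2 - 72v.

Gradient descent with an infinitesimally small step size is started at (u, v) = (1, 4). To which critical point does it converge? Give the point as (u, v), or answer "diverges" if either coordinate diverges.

(0, 2)

F is separable, so gradient descent decouples: u follows -∂F/∂u, v follows -∂F/∂v.
∂F/∂u = -4u(u - 4)(u + 4); at u=1 this is 60, so u decreases.
∂F/∂v = 12(v - 2)(v + 1)(v + 3); at v=4 this is 840, so v decreases.
u converges to its nearest critical value 0 (a local min of the u-part); v converges to 2. The iterate converges to (0, 2).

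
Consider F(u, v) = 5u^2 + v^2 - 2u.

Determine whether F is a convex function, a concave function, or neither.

F is quadratic, so its Hessian is the constant matrix H = [[10, 0], [0, 2]].
det(H) = 20, tr(H) = 12.
det(H) > 0 and tr(H) > 0, so H is positive definite everywhere: convex.

convex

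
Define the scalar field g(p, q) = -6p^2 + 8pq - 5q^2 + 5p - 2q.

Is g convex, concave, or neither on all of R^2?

concave

g is quadratic, so its Hessian is the constant matrix H = [[-12, 8], [8, -10]].
det(H) = 56, tr(H) = -22.
det(H) > 0 and tr(H) < 0, so H is negative definite everywhere: concave.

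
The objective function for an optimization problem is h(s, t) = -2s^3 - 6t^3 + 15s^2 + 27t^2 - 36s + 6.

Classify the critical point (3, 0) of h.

The mixed partial ∂²h/∂s∂t is 0, so the Hessian at any point is diag(h_ss, h_tt) = diag(6(-2s + 5), 18(-2t + 3)).
At (3, 0): H = diag(-6, 54).
The eigenvalues have opposite signs, so H is indefinite: a saddle point.

saddle point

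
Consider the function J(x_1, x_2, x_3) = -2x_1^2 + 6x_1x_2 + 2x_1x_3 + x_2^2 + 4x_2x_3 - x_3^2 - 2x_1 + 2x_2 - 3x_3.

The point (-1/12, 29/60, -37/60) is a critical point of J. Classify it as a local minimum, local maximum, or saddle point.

saddle point

The Hessian is constant: H = [[-4, 6, 2], [6, 2, 4], [2, 4, -2]].
Leading principal minors: Δ₁ = -4, Δ₂ = -44, Δ₃ = 240.
The minors fit neither the all-positive nor the alternating-sign pattern, so H is indefinite: a saddle point.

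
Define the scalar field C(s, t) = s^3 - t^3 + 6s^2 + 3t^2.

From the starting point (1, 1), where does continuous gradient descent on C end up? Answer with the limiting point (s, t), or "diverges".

(0, 0)

C is separable, so gradient descent decouples: s follows -∂C/∂s, t follows -∂C/∂t.
∂C/∂s = 3s(s + 4); at s=1 this is 15, so s decreases.
∂C/∂t = -3t(t - 2); at t=1 this is 3, so t decreases.
s converges to its nearest critical value 0 (a local min of the s-part); t converges to 0. The iterate converges to (0, 0).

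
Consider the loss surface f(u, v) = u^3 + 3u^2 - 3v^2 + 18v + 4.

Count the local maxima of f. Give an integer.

1

f separates as a function of u plus a function of v, so ∇f=0 decouples.
∂f/∂u = 3u(u + 2) = 0 at u ∈ {-2, 0}; ∂f/∂v = -6(v - 3) = 0 at v ∈ {3}.
The Hessian is diagonal: diag(f_uu, f_vv). Second derivatives: f_uu(-2)=-6, f_uu(0)=6; f_vv(3)=-6.
Local maxima occur where both diagonal entries negative: (-2, 3). Count: 1.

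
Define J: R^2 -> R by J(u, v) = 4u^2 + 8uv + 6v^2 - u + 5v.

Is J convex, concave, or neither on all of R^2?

convex

J is quadratic, so its Hessian is the constant matrix H = [[8, 8], [8, 12]].
det(H) = 32, tr(H) = 20.
det(H) > 0 and tr(H) > 0, so H is positive definite everywhere: convex.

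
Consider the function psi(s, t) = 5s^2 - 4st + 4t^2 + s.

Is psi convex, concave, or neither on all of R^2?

psi is quadratic, so its Hessian is the constant matrix H = [[10, -4], [-4, 8]].
det(H) = 64, tr(H) = 18.
det(H) > 0 and tr(H) > 0, so H is positive definite everywhere: convex.

convex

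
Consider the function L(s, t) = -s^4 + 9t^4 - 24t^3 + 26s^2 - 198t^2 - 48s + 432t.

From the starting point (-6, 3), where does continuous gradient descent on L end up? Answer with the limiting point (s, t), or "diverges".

diverges

L is separable, so gradient descent decouples: s follows -∂L/∂s, t follows -∂L/∂t.
∂L/∂s = -4(s - 3)(s - 1)(s + 4); at s=-6 this is 504, so s decreases.
∂L/∂t = 36(t - 4)(t - 1)(t + 3); at t=3 this is -432, so t increases.
The s-coordinate has no critical point in that direction and runs off to infinity.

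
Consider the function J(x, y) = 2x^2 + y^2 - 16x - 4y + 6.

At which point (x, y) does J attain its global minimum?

(4, 2)

J(x,y) separates as P(x) + Q(y) + 6, so its minimum is min P + min Q + 6.
P'(x) = 4x - 16 vanishes at x ∈ {4}; Q'(y) = 2y - 4 vanishes at y ∈ {2}.
Local minima of P (where P''>0): P(4)=-32. Local minima of Q: Q(2)=-4.
So the global minimum of J is P(4) + Q(2) + 6 = -32 − 4 + 6 = -30, attained at (4, 2).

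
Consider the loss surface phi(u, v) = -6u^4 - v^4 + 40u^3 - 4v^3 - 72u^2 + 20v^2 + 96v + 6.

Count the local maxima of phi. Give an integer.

phi separates as a function of u plus a function of v, so ∇phi=0 decouples.
∂phi/∂u = -24u(u - 3)(u - 2) = 0 at u ∈ {0, 2, 3}; ∂phi/∂v = -4(v - 3)(v + 2)(v + 4) = 0 at v ∈ {-4, -2, 3}.
The Hessian is diagonal: diag(phi_uu, phi_vv). Second derivatives: phi_uu(0)=-144, phi_uu(2)=48, phi_uu(3)=-72; phi_vv(-4)=-56, phi_vv(-2)=40, phi_vv(3)=-140.
Local maxima occur where both diagonal entries negative: (0, -4), (0, 3), (3, -4), (3, 3). Count: 4.

4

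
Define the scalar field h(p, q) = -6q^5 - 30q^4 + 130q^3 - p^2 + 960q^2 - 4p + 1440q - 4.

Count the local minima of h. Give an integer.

0

h separates as a function of p plus a function of q, so ∇h=0 decouples.
∂h/∂p = -2(p + 2) = 0 at p ∈ {-2}; ∂h/∂q = -30(q - 4)(q + 1)(q + 3)(q + 4) = 0 at q ∈ {-4, -3, -1, 4}.
The Hessian is diagonal: diag(h_pp, h_qq). Second derivatives: h_pp(-2)=-2; h_qq(-4)=720, h_qq(-3)=-420, h_qq(-1)=900, h_qq(4)=-8400.
Local minima occur where both diagonal entries positive: none. Count: 0.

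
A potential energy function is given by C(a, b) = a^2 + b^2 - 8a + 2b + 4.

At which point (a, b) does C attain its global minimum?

C(a,b) separates as P(a) + Q(b) + 4, so its minimum is min P + min Q + 4.
P'(a) = 2a - 8 vanishes at a ∈ {4}; Q'(b) = 2b + 2 vanishes at b ∈ {-1}.
Local minima of P (where P''>0): P(4)=-16. Local minima of Q: Q(-1)=-1.
So the global minimum of C is P(4) + Q(-1) + 4 = -16 − 1 + 4 = -13, attained at (4, -1).

(4, -1)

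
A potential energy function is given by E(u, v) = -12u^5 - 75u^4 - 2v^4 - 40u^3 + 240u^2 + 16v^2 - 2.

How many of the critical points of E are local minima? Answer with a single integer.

2

E separates as a function of u plus a function of v, so ∇E=0 decouples.
∂E/∂u = -60u(u - 1)(u + 2)(u + 4) = 0 at u ∈ {-4, -2, 0, 1}; ∂E/∂v = -8v(v - 2)(v + 2) = 0 at v ∈ {-2, 0, 2}.
The Hessian is diagonal: diag(E_uu, E_vv). Second derivatives: E_uu(-4)=2400, E_uu(-2)=-720, E_uu(0)=480, E_uu(1)=-900; E_vv(-2)=-64, E_vv(0)=32, E_vv(2)=-64.
Local minima occur where both diagonal entries positive: (-4, 0), (0, 0). Count: 2.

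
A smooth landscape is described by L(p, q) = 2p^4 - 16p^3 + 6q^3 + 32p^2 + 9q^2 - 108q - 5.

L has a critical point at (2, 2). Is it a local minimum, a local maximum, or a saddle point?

saddle point

The mixed partial ∂²L/∂p∂q is 0, so the Hessian at any point is diag(L_pp, L_qq) = diag(8(3p^2 - 12p + 8), 18(2q + 1)).
At (2, 2): H = diag(-32, 90).
The eigenvalues have opposite signs, so H is indefinite: a saddle point.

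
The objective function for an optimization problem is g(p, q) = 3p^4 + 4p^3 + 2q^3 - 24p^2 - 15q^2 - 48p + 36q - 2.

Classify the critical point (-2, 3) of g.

The mixed partial ∂²g/∂p∂q is 0, so the Hessian at any point is diag(g_pp, g_qq) = diag(12(3p^2 + 2p - 4), 6(2q - 5)).
At (-2, 3): H = diag(48, 6).
Both eigenvalues are positive, so H is positive definite: a local minimum.

local minimum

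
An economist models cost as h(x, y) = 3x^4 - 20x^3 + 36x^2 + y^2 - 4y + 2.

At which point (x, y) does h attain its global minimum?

(0, 2)

h(x,y) separates as P(x) + Q(y) + 2, so its minimum is min P + min Q + 2.
P'(x) = 12x(x - 3)(x - 2) vanishes at x ∈ {0, 2, 3}; Q'(y) = 2y - 4 vanishes at y ∈ {2}.
Local minima of P (where P''>0): P(0)=0, P(3)=27. Local minima of Q: Q(2)=-4.
So the global minimum of h is P(0) + Q(2) + 2 = 0 − 4 + 2 = -2, attained at (0, 2).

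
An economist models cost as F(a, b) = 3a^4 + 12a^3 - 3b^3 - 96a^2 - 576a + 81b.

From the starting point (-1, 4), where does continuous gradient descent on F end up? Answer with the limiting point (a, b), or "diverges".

diverges

F is separable, so gradient descent decouples: a follows -∂F/∂a, b follows -∂F/∂b.
∂F/∂a = 12(a - 4)(a + 3)(a + 4); at a=-1 this is -360, so a increases.
∂F/∂b = -9(b - 3)(b + 3); at b=4 this is -63, so b increases.
The b-coordinate has no critical point in that direction and runs off to infinity.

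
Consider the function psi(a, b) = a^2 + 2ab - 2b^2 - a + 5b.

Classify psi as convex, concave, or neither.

neither

psi is quadratic, so its Hessian is the constant matrix H = [[2, 2], [2, -4]].
det(H) = -12, tr(H) = -2.
det(H) < 0, so H is indefinite: neither convex nor concave.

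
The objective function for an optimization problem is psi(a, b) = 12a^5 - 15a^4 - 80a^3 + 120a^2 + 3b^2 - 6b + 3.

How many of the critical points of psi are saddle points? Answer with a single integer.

2

psi separates as a function of a plus a function of b, so ∇psi=0 decouples.
∂psi/∂a = 60a(a - 2)(a - 1)(a + 2) = 0 at a ∈ {-2, 0, 1, 2}; ∂psi/∂b = 6(b - 1) = 0 at b ∈ {1}.
The Hessian is diagonal: diag(psi_aa, psi_bb). Second derivatives: psi_aa(-2)=-1440, psi_aa(0)=240, psi_aa(1)=-180, psi_aa(2)=480; psi_bb(1)=6.
Saddle points occur where the two diagonal entries have opposite signs: (-2, 1), (1, 1). Count: 2.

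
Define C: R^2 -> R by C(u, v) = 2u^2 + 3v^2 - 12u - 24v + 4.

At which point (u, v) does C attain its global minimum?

C(u,v) separates as P(u) + Q(v) + 4, so its minimum is min P + min Q + 4.
P'(u) = 4u - 12 vanishes at u ∈ {3}; Q'(v) = 6v - 24 vanishes at v ∈ {4}.
Local minima of P (where P''>0): P(3)=-18. Local minima of Q: Q(4)=-48.
So the global minimum of C is P(3) + Q(4) + 4 = -18 − 48 + 4 = -62, attained at (3, 4).

(3, 4)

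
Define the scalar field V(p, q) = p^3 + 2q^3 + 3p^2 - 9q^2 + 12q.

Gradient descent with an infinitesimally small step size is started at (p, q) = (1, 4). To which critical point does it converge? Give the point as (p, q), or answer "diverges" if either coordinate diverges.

(0, 2)

V is separable, so gradient descent decouples: p follows -∂V/∂p, q follows -∂V/∂q.
∂V/∂p = 3p(p + 2); at p=1 this is 9, so p decreases.
∂V/∂q = 6(q - 2)(q - 1); at q=4 this is 36, so q decreases.
p converges to its nearest critical value 0 (a local min of the p-part); q converges to 2. The iterate converges to (0, 2).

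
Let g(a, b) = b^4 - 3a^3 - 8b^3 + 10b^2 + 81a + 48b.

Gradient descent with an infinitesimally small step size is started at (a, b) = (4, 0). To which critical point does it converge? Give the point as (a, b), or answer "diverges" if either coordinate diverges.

g is separable, so gradient descent decouples: a follows -∂g/∂a, b follows -∂g/∂b.
∂g/∂a = -9(a - 3)(a + 3); at a=4 this is -63, so a increases.
∂g/∂b = 4(b - 4)(b - 3)(b + 1); at b=0 this is 48, so b decreases.
The a-coordinate has no critical point in that direction and runs off to infinity.

diverges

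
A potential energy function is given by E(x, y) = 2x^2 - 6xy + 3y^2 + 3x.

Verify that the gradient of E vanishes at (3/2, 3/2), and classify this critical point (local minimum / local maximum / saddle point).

∇E = (4x - 6y + 3, -6x + 6y); substituting (3/2, 3/2) gives ∇E = (0, 0), so (3/2, 3/2) is indeed a critical point.
The Hessian of E is constant: H = [[4, -6], [-6, 6]].
det(H) = 4·6 − (-6)² = -12.
Since det(H) < 0, H is indefinite and the critical point is a saddle point.

saddle point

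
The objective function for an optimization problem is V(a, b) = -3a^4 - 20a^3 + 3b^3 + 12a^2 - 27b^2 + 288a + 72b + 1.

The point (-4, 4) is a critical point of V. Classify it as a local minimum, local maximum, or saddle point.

saddle point

The mixed partial ∂²V/∂a∂b is 0, so the Hessian at any point is diag(V_aa, V_bb) = diag(12(-3a^2 - 10a + 2), 18(b - 3)).
At (-4, 4): H = diag(-72, 18).
The eigenvalues have opposite signs, so H is indefinite: a saddle point.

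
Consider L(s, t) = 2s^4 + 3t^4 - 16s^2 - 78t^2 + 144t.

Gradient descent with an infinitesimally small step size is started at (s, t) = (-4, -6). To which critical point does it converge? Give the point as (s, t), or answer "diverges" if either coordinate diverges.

L is separable, so gradient descent decouples: s follows -∂L/∂s, t follows -∂L/∂t.
∂L/∂s = 8s(s - 2)(s + 2); at s=-4 this is -384, so s increases.
∂L/∂t = 12(t - 3)(t - 1)(t + 4); at t=-6 this is -1512, so t increases.
s converges to its nearest critical value -2 (a local min of the s-part); t converges to -4. The iterate converges to (-2, -4).

(-2, -4)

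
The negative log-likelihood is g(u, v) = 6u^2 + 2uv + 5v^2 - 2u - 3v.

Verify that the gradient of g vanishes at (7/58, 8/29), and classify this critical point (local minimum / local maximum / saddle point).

local minimum

∇g = (12u + 2v - 2, 2u + 10v - 3); substituting (7/58, 8/29) gives ∇g = (0, 0), so (7/58, 8/29) is indeed a critical point.
The Hessian of g is constant: H = [[12, 2], [2, 10]].
det(H) = 12·10 − 2² = 116.
det(H) > 0 and tr(H) = 22 > 0, so H is positive definite and the point is a local minimum.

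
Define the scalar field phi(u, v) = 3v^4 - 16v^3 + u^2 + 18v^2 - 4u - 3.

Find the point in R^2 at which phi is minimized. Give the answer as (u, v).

phi(u,v) separates as P(u) + Q(v) − 3, so its minimum is min P + min Q − 3.
P'(u) = 2u - 4 vanishes at u ∈ {2}; Q'(v) = 12v(v - 3)(v - 1) vanishes at v ∈ {0, 1, 3}.
Local minima of P (where P''>0): P(2)=-4. Local minima of Q: Q(0)=0, Q(3)=-27.
So the global minimum of phi is P(2) + Q(3) − 3 = -4 − 27 − 3 = -34, attained at (2, 3).

(2, 3)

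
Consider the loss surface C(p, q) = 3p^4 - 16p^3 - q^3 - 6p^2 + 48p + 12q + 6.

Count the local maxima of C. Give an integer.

C separates as a function of p plus a function of q, so ∇C=0 decouples.
∂C/∂p = 12(p - 4)(p - 1)(p + 1) = 0 at p ∈ {-1, 1, 4}; ∂C/∂q = -3(q - 2)(q + 2) = 0 at q ∈ {-2, 2}.
The Hessian is diagonal: diag(C_pp, C_qq). Second derivatives: C_pp(-1)=120, C_pp(1)=-72, C_pp(4)=180; C_qq(-2)=12, C_qq(2)=-12.
Local maxima occur where both diagonal entries negative: (1, 2). Count: 1.

1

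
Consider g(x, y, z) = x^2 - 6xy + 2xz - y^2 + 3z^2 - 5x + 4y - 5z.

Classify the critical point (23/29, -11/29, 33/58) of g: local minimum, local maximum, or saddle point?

The Hessian is constant: H = [[2, -6, 2], [-6, -2, 0], [2, 0, 6]].
Leading principal minors: Δ₁ = 2, Δ₂ = -40, Δ₃ = -232.
The minors fit neither the all-positive nor the alternating-sign pattern, so H is indefinite: a saddle point.

saddle point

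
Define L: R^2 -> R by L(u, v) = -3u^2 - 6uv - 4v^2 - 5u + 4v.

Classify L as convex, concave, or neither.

concave

L is quadratic, so its Hessian is the constant matrix H = [[-6, -6], [-6, -8]].
det(H) = 12, tr(H) = -14.
det(H) > 0 and tr(H) < 0, so H is negative definite everywhere: concave.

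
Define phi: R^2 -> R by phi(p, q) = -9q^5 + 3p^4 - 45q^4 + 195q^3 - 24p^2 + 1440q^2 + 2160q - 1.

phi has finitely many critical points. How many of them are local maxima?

2

phi separates as a function of p plus a function of q, so ∇phi=0 decouples.
∂phi/∂p = 12p(p - 2)(p + 2) = 0 at p ∈ {-2, 0, 2}; ∂phi/∂q = -45(q - 4)(q + 1)(q + 3)(q + 4) = 0 at q ∈ {-4, -3, -1, 4}.
The Hessian is diagonal: diag(phi_pp, phi_qq). Second derivatives: phi_pp(-2)=96, phi_pp(0)=-48, phi_pp(2)=96; phi_qq(-4)=1080, phi_qq(-3)=-630, phi_qq(-1)=1350, phi_qq(4)=-12600.
Local maxima occur where both diagonal entries negative: (0, -3), (0, 4). Count: 2.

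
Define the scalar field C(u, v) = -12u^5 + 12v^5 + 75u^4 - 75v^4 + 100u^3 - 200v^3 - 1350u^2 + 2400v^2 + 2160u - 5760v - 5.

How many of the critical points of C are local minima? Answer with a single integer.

C separates as a function of u plus a function of v, so ∇C=0 decouples.
∂C/∂u = -60(u - 4)(u - 3)(u - 1)(u + 3) = 0 at u ∈ {-3, 1, 3, 4}; ∂C/∂v = 60(v - 4)(v - 3)(v - 2)(v + 4) = 0 at v ∈ {-4, 2, 3, 4}.
The Hessian is diagonal: diag(C_uu, C_vv). Second derivatives: C_uu(-3)=10080, C_uu(1)=-1440, C_uu(3)=720, C_uu(4)=-1260; C_vv(-4)=-20160, C_vv(2)=720, C_vv(3)=-420, C_vv(4)=960.
Local minima occur where both diagonal entries positive: (-3, 2), (-3, 4), (3, 2), (3, 4). Count: 4.

4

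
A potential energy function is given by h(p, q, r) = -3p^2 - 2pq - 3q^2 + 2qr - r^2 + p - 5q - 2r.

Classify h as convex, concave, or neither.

h is quadratic, so its Hessian is the constant matrix H = [[-6, -2, 0], [-2, -6, 2], [0, 2, -2]].
Leading principal minors: -6, 32, -40.
Signs alternate −, +, − ⇒ H ≺ 0 ⇒ concave.

concave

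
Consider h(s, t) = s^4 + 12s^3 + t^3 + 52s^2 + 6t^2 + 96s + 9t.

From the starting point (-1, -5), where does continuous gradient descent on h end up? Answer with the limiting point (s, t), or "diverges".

h is separable, so gradient descent decouples: s follows -∂h/∂s, t follows -∂h/∂t.
∂h/∂s = 4(s + 2)(s + 3)(s + 4); at s=-1 this is 24, so s decreases.
∂h/∂t = 3(t + 1)(t + 3); at t=-5 this is 24, so t decreases.
The t-coordinate has no critical point in that direction and runs off to infinity.

diverges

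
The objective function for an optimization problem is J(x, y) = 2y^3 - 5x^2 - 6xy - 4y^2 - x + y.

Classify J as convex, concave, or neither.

The term 2y^3 is cubic, so the Hessian is not constant.
∂²J/∂y² = 12y - 8, which takes both signs as y varies (negative for sufficiently negative y). A diagonal entry of the Hessian changing sign means the Hessian is neither positive- nor negative-semidefinite on all of R^2.

neither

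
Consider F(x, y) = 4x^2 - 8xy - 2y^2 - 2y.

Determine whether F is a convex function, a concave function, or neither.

neither

F is quadratic, so its Hessian is the constant matrix H = [[8, -8], [-8, -4]].
det(H) = -96, tr(H) = 4.
det(H) < 0, so H is indefinite: neither convex nor concave.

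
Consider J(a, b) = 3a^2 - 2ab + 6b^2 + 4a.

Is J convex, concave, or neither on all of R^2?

convex

J is quadratic, so its Hessian is the constant matrix H = [[6, -2], [-2, 12]].
det(H) = 68, tr(H) = 18.
det(H) > 0 and tr(H) > 0, so H is positive definite everywhere: convex.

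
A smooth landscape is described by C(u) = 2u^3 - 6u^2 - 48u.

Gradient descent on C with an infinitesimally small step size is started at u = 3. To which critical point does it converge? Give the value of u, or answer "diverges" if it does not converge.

4

C'(u) = 6(u - 4)(u + 2), so C'(3) = -30.
Gradient descent moves in the -C' direction, i.e. u is increasing.
The nearest critical point in that direction is u = 4, where C'' = 36 > 0 (a local minimum). The iterate converges there.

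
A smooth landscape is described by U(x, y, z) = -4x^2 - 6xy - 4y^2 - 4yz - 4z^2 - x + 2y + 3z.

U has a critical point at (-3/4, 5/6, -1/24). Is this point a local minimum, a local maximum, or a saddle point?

local maximum

The Hessian is constant: H = [[-8, -6, 0], [-6, -8, -4], [0, -4, -8]].
Leading principal minors: Δ₁ = -8, Δ₂ = 28, Δ₃ = -96.
The minors alternate sign starting negative (−, +, −), so H is negative definite: a local maximum.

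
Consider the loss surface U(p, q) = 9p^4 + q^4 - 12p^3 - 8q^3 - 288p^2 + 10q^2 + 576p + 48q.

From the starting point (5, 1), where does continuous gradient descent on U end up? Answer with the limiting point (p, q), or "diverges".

(4, -1)

U is separable, so gradient descent decouples: p follows -∂U/∂p, q follows -∂U/∂q.
∂U/∂p = 36(p - 4)(p - 1)(p + 4); at p=5 this is 1296, so p decreases.
∂U/∂q = 4(q - 4)(q - 3)(q + 1); at q=1 this is 48, so q decreases.
p converges to its nearest critical value 4 (a local min of the p-part); q converges to -1. The iterate converges to (4, -1).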